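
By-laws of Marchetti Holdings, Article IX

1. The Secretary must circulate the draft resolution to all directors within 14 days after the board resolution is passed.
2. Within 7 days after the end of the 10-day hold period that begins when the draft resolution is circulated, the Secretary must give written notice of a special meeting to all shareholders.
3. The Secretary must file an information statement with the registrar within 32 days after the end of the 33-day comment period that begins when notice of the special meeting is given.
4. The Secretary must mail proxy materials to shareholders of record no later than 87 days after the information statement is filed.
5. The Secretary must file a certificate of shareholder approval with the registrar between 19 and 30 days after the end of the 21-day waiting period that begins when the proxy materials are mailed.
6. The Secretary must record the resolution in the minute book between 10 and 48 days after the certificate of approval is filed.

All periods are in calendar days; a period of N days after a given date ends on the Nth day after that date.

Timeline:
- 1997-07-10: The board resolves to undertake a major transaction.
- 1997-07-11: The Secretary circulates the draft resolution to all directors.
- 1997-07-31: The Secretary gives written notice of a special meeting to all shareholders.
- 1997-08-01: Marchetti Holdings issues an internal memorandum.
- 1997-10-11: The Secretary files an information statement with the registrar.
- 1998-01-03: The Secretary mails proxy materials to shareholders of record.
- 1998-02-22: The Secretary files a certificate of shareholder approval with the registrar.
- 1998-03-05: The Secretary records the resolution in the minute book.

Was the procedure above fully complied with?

Step 1 — counting 14 days from 1997-07-10 (when the board resolution is passed) gives a deadline of 1997-07-24; completed 1997-07-11, before the deadline.
Step 2 — counting 7 days from 1997-07-21 (end of the 10-day hold period, which began when the draft resolution is circulated on 1997-07-11) gives a deadline of 1997-07-28; done 1997-07-31 — 3 days late.
The procedure was therefore not followed at step 2.

No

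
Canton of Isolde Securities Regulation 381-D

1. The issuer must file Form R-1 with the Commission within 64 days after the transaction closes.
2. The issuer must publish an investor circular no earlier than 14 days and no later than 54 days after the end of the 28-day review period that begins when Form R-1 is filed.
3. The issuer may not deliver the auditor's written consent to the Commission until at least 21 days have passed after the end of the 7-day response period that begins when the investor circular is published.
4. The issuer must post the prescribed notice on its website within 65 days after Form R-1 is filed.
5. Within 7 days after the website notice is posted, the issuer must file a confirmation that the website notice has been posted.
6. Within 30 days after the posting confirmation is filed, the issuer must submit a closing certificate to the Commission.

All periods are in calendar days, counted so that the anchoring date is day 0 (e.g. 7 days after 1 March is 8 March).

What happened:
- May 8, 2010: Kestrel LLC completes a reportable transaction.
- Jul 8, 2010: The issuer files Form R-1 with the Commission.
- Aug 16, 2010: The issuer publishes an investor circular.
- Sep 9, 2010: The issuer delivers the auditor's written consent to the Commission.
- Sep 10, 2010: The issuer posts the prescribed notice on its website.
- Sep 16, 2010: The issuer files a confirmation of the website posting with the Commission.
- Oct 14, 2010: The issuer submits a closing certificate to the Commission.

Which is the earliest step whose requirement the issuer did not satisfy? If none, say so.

Step 1: 64 days after May 8, 2010 (when the transaction closes) is Jul 11, 2010; Jul 8, 2010 is within that limit.
Step 2: the window is 14–54 days after Aug 5, 2010 (end of the 28-day review period, which began when Form R-1 is filed on Jul 8, 2010), so Aug 19, 2010 through Sep 28, 2010; done Aug 16, 2010 — 3 days before the window opened.
No need to go further; step 2 was not satisfied.

Step 2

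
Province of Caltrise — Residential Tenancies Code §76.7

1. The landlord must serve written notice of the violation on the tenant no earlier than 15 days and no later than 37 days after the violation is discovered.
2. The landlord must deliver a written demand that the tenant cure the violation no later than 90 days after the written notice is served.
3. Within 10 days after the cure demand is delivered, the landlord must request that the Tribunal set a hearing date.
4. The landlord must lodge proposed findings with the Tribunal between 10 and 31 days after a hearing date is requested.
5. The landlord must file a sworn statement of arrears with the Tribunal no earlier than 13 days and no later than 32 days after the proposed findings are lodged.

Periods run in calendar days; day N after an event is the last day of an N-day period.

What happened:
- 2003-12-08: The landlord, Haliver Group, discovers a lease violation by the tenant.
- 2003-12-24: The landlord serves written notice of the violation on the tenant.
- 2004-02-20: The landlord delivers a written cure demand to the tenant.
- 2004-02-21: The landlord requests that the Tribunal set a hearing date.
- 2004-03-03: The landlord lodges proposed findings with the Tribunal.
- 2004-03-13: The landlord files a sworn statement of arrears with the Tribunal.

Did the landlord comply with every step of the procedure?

No

Step 1 — 15 and 37 days from 2003-12-08 (when the violation is discovered) are 2003-12-23 and 2004-01-14 respectively; done 2003-12-24 — within the window.
Step 2 — counting 90 days from 2003-12-24 (when the written notice is served) gives a deadline of 2004-03-23; 2004-02-20 is within that limit.
Step 3 — counting 10 days from 2004-02-20 (when the cure demand is delivered) gives a deadline of 2004-03-01; completed 2004-02-21, before the deadline.
Step 4 — 10 and 31 days from 2004-02-21 (when a hearing date is requested) are 2004-03-02 and 2004-03-23 respectively; 2004-03-03 falls inside that range.
Step 5 — 13 and 32 days from 2004-03-03 (when the proposed findings are lodged) are 2004-03-16 and 2004-04-04 respectively; done 2004-03-13 — 3 days before the window opened.
No need to go further; step 5 was not satisfied.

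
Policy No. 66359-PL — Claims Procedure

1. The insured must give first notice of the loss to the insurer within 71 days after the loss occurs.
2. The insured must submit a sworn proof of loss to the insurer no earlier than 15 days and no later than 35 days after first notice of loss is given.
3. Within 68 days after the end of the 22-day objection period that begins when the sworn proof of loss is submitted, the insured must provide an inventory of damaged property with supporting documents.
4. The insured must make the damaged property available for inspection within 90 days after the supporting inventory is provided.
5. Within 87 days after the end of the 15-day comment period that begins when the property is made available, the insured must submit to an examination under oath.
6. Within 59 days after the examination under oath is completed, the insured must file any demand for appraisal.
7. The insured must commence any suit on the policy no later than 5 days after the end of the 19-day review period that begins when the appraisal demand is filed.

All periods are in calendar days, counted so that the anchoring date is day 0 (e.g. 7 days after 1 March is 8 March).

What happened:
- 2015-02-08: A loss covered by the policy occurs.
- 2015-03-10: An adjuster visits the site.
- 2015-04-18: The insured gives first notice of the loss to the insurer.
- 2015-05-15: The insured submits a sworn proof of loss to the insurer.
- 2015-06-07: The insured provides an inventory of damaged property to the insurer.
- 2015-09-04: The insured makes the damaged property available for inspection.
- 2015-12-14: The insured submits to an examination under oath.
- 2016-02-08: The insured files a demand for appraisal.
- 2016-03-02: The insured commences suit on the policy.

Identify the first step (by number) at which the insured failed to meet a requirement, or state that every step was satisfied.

Step 1: 71 days after 2015-02-08 (when the loss occurs) is 2015-04-20; done 2015-04-18 — timely.
Step 2: the window is 15–35 days after 2015-04-18 (when first notice of loss is given), so 2015-05-03 through 2015-05-23; done 2015-05-15, which is between those dates.
Step 3: 68 days after 2015-06-06 (end of the 22-day objection period, which began when the sworn proof of loss is submitted on 2015-05-15) is 2015-08-13; done 2015-06-07 — timely.
Step 4: 90 days after 2015-06-07 (when the supporting inventory is provided) is 2015-09-05; 2015-09-04 is within that limit.
Step 5: 87 days after 2015-09-19 (end of the 15-day comment period, which began when the property is made available on 2015-09-04) is 2015-12-15; completed 2015-12-14, before the deadline.
Step 6: 59 days after 2015-12-14 (when the examination under oath is completed) is 2016-02-11; 2016-02-08 is within that limit.
Step 7: 5 days after 2016-02-27 (end of the 19-day review period, which began when the appraisal demand is filed on 2016-02-08) is 2016-03-03; completed 2016-03-02, before the deadline.

None — every step was satisfied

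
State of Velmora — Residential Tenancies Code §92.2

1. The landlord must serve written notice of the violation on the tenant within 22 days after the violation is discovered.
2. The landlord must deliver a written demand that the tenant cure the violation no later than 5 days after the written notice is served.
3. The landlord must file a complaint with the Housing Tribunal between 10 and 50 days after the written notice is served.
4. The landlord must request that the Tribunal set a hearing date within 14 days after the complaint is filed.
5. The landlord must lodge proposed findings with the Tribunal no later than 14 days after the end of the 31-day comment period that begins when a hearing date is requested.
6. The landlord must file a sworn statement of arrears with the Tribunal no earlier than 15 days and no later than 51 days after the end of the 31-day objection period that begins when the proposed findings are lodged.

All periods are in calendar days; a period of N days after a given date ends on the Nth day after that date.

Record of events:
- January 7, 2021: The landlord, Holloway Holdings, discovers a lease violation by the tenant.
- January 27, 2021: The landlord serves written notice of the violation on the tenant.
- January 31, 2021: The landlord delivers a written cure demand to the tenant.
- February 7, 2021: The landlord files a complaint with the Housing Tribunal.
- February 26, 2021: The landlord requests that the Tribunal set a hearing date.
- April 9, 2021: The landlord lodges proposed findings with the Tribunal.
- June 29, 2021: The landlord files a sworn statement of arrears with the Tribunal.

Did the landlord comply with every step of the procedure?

(1) due by January 7, 2021 + 22 days = January 29, 2021; January 27, 2021 is within that limit.
(2) due by January 27, 2021 + 5 days = February 1, 2021; completed January 31, 2021, before the deadline.
(3) the permitted window runs from January 27, 2021 + 10 = February 6, 2021 to January 27, 2021 + 50 = March 18, 2021; done February 7, 2021, which is between those dates.
(4) due by February 7, 2021 + 14 days = February 21, 2021; not done until February 26, 2021, 5 days after the deadline.

No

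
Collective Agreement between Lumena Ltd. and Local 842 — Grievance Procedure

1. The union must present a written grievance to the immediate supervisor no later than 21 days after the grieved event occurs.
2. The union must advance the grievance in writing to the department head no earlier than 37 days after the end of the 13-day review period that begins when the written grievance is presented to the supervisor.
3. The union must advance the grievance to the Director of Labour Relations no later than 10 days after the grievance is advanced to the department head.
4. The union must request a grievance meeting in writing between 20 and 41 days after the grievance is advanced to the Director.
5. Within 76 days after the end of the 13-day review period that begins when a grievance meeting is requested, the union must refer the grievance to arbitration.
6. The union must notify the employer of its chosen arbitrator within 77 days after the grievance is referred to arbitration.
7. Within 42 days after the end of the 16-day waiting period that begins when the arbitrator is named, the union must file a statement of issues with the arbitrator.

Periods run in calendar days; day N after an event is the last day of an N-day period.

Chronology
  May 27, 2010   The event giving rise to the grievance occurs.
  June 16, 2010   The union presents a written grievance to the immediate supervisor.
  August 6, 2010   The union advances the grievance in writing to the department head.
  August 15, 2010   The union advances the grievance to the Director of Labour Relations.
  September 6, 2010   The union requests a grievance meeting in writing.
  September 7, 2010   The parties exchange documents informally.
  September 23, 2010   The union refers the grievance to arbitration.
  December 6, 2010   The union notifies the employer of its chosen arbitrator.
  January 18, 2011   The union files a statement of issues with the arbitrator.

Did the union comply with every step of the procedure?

Yes

Step 1 — counting 21 days from May 27, 2010 (when the grieved event occurs) gives a deadline of June 17, 2010; June 16, 2010 is within that limit.
Step 2 — must wait 37 days from June 29, 2010 (end of the 13-day review period, which began when the written grievance is presented to the supervisor on June 16, 2010), so not before August 5, 2010; done August 6, 2010, after the minimum wait.
Step 3 — counting 10 days from August 6, 2010 (when the grievance is advanced to the department head) gives a deadline of August 16, 2010; done August 15, 2010 — timely.
Step 4 — 20 and 41 days from August 15, 2010 (when the grievance is advanced to the Director) are September 4, 2010 and September 25, 2010 respectively; done September 6, 2010, which is between those dates.
Step 5 — counting 76 days from September 19, 2010 (end of the 13-day review period, which began when a grievance meeting is requested on September 6, 2010) gives a deadline of December 4, 2010; done September 23, 2010 — timely.
Step 6 — counting 77 days from September 23, 2010 (when the grievance is referred to arbitration) gives a deadline of December 9, 2010; December 6, 2010 is within that limit.
Step 7 — counting 42 days from December 22, 2010 (end of the 16-day waiting period, which began when the arbitrator is named on December 6, 2010) gives a deadline of February 2, 2011; January 18, 2011 is within that limit.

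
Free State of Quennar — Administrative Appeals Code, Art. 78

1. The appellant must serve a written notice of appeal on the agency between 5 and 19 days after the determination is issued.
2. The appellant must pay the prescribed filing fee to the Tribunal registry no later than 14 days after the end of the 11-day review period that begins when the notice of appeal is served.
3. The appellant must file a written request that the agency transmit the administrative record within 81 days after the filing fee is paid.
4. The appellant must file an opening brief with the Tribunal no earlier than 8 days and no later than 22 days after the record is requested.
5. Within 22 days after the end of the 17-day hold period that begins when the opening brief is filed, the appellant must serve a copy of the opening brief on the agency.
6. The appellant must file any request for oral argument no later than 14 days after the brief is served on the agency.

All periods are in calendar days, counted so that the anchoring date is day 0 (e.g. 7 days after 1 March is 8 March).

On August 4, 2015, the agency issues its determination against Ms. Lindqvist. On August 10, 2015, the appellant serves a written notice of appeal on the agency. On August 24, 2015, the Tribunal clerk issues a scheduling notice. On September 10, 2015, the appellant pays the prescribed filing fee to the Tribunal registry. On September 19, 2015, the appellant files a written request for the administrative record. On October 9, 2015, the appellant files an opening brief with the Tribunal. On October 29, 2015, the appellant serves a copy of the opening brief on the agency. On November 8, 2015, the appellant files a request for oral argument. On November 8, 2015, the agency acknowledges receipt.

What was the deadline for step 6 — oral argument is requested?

November 12, 2015

Step 6 runs from October 29, 2015, when the brief is served on the agency. 14 days after October 29, 2015 is November 12, 2015.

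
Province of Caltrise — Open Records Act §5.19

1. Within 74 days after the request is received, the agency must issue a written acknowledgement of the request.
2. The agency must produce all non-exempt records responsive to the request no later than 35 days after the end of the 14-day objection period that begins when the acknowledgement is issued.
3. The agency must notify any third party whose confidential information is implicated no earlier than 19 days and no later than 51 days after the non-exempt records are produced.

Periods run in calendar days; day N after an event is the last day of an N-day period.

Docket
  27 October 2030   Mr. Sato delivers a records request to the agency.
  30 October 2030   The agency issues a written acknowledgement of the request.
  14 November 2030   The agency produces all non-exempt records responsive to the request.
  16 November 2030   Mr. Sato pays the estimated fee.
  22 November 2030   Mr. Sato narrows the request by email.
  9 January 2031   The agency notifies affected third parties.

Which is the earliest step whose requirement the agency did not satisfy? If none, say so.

Step 3

Step 1: 74 days after 27 October 2030 (when the request is received) is 9 January 2031; 30 October 2030 is within that limit.
Step 2: 35 days after 13 November 2030 (end of the 14-day objection period, which began when the acknowledgement is issued on 30 October 2030) is 18 December 2030; completed 14 November 2030, before the deadline.
Step 3: the window is 19–51 days after 14 November 2030 (when the non-exempt records are produced), so 3 December 2030 through 4 January 2031; done 9 January 2031 — 5 days after the window closed.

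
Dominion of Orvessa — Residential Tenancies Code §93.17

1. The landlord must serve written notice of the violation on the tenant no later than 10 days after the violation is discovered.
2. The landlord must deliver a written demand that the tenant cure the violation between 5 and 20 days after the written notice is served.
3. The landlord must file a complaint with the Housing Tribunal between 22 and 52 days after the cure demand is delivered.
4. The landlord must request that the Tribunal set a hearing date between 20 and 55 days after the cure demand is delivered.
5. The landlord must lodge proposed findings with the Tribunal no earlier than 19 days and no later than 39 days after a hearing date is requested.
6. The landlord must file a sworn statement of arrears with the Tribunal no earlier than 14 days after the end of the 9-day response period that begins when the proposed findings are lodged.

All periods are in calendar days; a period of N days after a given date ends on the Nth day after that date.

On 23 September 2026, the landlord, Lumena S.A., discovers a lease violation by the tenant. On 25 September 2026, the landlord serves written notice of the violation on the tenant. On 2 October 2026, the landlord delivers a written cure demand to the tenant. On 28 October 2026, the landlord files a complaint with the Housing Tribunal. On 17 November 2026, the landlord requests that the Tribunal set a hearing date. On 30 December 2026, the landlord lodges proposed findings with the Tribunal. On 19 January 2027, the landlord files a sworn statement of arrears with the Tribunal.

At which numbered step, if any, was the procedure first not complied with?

Step 5

Step 1 — counting 10 days from 23 September 2026 (when the violation is discovered) gives a deadline of 3 October 2026; done 25 September 2026 — timely.
Step 2 — 5 and 20 days from 25 September 2026 (when the written notice is served) are 30 September 2026 and 15 October 2026 respectively; done 2 October 2026, which is between those dates.
Step 3 — 22 and 52 days from 2 October 2026 (when the cure demand is delivered) are 24 October 2026 and 23 November 2026 respectively; done 28 October 2026, which is between those dates.
Step 4 — 20 and 55 days from 2 October 2026 (when the cure demand is delivered) are 22 October 2026 and 26 November 2026 respectively; done 17 November 2026 — within the window.
Step 5 — 19 and 39 days from 17 November 2026 (when a hearing date is requested) are 6 December 2026 and 26 December 2026 respectively; 30 December 2026 is 4 days past the end of the window.
The procedure was therefore not followed at step 5.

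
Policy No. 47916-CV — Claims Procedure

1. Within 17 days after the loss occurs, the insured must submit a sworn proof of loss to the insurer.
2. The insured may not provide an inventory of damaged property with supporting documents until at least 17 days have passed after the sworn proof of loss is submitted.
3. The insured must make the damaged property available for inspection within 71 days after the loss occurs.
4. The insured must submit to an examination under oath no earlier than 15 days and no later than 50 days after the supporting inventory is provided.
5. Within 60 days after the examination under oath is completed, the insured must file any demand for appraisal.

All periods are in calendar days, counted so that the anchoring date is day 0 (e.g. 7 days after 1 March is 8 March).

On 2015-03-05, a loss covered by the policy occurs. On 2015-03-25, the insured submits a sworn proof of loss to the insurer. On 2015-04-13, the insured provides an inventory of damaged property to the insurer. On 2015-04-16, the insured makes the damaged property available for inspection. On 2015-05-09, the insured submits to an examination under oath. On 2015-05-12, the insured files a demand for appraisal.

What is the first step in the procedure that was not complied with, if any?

(1) due by 2015-03-05 + 17 days = 2015-03-22; 2015-03-25 misses that deadline by 3 days.
The analysis stops there.

Step 1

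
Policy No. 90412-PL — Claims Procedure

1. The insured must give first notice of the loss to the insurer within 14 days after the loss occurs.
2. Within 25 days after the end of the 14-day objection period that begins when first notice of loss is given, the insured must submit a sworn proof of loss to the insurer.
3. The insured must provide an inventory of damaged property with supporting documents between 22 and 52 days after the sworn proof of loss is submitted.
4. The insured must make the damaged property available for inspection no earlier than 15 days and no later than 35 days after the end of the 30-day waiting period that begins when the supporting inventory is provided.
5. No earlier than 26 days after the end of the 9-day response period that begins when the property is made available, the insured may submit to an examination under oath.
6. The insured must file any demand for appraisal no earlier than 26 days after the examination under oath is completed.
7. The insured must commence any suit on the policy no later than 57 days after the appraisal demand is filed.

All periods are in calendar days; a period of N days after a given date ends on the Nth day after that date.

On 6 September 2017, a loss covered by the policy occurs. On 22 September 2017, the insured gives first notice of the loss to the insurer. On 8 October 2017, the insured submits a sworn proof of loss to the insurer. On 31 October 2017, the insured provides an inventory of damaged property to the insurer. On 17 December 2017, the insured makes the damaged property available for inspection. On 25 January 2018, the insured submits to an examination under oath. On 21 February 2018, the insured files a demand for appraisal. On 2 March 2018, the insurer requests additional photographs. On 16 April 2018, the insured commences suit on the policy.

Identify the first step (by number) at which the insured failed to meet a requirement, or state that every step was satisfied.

Step 1: 14 days after 6 September 2017 (when the loss occurs) is 20 September 2017; not done until 22 September 2017, 2 days after the deadline.

Step 1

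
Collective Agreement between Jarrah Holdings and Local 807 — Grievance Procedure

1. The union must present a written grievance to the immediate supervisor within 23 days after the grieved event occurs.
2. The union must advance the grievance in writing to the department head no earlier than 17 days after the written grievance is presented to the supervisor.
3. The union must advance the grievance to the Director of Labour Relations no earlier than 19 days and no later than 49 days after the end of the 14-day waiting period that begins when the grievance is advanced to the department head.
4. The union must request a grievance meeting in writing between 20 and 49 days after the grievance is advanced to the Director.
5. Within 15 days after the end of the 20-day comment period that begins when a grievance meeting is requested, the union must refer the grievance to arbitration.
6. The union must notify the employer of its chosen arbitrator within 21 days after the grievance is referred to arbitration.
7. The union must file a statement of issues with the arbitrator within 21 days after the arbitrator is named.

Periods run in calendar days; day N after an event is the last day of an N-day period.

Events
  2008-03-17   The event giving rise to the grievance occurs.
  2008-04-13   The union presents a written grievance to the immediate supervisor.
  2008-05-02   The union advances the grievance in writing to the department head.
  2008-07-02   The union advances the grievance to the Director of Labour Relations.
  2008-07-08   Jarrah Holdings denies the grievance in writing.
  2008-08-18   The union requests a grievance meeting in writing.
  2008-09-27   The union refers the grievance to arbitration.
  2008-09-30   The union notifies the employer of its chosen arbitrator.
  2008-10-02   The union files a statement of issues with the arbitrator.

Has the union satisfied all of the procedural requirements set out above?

(1) due by 2008-03-17 + 23 days = 2008-04-09; done 2008-04-13 — 4 days late.
The procedure was therefore not followed at step 1.

No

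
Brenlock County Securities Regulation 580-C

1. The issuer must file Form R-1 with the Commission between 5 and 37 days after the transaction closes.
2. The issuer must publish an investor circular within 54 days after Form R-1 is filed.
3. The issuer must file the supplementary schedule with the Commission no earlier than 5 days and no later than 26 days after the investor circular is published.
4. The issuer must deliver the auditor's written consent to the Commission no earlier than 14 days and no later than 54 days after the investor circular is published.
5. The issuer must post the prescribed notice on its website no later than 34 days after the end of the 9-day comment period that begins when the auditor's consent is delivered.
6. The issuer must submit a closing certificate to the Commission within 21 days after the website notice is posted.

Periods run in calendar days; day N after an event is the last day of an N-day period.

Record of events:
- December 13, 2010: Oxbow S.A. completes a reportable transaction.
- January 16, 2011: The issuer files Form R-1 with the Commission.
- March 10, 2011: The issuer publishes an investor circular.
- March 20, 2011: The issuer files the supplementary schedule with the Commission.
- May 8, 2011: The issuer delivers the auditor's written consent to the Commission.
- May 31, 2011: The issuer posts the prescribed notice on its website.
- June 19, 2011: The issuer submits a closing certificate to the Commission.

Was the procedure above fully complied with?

Step 1 — 5 and 37 days from December 13, 2010 (when the transaction closes) are December 18, 2010 and January 19, 2011 respectively; January 16, 2011 falls inside that range.
Step 2 — counting 54 days from January 16, 2011 (when Form R-1 is filed) gives a deadline of March 11, 2011; done March 10, 2011 — timely.
Step 3 — 5 and 26 days from March 10, 2011 (when the investor circular is published) are March 15, 2011 and April 5, 2011 respectively; done March 20, 2011, which is between those dates.
Step 4 — 14 and 54 days from March 10, 2011 (when the investor circular is published) are March 24, 2011 and May 3, 2011 respectively; May 8, 2011 is 5 days past the end of the window.

No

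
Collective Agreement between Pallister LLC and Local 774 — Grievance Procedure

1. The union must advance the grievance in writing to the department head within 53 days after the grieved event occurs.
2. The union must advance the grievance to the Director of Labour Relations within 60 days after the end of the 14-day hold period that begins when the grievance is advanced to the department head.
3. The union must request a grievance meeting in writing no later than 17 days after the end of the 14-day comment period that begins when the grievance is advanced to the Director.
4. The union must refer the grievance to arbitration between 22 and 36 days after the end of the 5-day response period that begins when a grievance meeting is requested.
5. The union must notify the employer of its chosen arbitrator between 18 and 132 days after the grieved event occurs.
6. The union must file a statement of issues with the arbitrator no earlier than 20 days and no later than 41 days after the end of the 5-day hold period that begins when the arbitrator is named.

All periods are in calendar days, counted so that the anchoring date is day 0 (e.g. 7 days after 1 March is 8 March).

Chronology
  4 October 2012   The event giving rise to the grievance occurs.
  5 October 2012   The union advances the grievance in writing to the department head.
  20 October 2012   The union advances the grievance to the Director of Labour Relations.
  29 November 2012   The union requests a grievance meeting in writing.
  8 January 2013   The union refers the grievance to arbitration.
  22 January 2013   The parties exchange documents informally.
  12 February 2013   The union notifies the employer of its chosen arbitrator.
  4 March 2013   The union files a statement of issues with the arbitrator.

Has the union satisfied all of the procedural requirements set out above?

Step 1: 53 days after 4 October 2012 (when the grieved event occurs) is 26 November 2012; completed 5 October 2012, before the deadline.
Step 2: 60 days after 19 October 2012 (end of the 14-day hold period, which began when the grievance is advanced to the department head on 5 October 2012) is 18 December 2012; 20 October 2012 is within that limit.
Step 3: 17 days after 3 November 2012 (end of the 14-day comment period, which began when the grievance is advanced to the Director on 20 October 2012) is 20 November 2012; 29 November 2012 misses that deadline by 9 days.

No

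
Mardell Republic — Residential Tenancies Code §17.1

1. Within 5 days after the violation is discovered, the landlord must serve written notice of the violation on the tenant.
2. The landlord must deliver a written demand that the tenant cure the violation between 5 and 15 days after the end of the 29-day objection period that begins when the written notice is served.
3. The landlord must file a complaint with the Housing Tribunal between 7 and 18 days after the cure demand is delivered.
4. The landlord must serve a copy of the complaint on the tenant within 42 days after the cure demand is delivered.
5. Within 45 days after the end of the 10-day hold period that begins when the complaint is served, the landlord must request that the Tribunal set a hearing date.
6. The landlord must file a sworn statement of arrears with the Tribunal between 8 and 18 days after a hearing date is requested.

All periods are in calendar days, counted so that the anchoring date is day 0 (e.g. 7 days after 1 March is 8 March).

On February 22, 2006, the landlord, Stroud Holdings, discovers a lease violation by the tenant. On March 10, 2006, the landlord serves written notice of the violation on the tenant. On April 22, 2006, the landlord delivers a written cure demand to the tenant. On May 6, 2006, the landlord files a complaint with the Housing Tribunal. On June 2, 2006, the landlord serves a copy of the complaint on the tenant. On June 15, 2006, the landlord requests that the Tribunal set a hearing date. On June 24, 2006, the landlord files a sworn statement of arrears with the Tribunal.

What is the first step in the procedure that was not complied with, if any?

(1) due by February 22, 2006 + 5 days = February 27, 2006; March 10, 2006 misses that deadline by 11 days.
That is the first point of non-compliance.

Step 1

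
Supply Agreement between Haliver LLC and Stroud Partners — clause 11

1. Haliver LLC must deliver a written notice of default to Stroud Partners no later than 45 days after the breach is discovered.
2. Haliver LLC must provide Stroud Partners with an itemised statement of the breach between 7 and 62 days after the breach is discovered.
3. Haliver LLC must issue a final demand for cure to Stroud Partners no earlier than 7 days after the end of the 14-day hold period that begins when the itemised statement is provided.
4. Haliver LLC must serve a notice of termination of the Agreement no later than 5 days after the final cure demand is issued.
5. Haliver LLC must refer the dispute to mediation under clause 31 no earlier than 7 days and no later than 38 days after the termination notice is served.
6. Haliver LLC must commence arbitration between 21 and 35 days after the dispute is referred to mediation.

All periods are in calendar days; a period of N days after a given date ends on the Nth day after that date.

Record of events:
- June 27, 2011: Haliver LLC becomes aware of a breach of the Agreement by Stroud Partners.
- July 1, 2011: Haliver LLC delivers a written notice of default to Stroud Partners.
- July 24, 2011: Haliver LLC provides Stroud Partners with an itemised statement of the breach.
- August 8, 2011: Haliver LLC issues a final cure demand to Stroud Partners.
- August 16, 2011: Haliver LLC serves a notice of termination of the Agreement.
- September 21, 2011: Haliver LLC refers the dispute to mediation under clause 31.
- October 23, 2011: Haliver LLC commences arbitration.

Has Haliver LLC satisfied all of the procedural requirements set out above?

No

Step 1: 45 days after June 27, 2011 (when the breach is discovered) is August 11, 2011; done July 1, 2011 — timely.
Step 2: the window is 7–62 days after June 27, 2011 (when the breach is discovered), so July 4, 2011 through August 28, 2011; done July 24, 2011 — within the window.
Step 3: the earliest permitted date is 7 days after August 7, 2011 (end of the 14-day hold period, which began when the itemised statement is provided on July 24, 2011), i.e. August 14, 2011; August 8, 2011 is 6 days before the earliest permitted date.
The procedure was therefore not followed at step 3.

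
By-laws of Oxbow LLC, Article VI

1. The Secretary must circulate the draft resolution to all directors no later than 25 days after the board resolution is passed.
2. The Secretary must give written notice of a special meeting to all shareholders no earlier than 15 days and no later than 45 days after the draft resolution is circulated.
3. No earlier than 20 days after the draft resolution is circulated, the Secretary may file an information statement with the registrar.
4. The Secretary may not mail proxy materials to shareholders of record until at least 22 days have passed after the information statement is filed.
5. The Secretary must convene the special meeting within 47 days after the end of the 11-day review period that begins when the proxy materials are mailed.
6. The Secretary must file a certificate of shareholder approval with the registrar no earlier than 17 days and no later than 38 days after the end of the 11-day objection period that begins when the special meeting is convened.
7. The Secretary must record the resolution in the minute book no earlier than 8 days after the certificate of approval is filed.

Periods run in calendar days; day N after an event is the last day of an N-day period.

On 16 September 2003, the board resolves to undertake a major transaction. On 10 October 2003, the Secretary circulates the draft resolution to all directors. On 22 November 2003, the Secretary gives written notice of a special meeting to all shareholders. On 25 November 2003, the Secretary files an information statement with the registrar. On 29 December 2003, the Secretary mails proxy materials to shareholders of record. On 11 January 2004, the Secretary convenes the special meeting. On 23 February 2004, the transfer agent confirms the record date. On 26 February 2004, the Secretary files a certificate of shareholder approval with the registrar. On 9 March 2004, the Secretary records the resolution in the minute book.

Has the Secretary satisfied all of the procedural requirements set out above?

Yes

Step 1 — counting 25 days from 16 September 2003 (when the board resolution is passed) gives a deadline of 11 October 2003; done 10 October 2003 — timely.
Step 2 — 15 and 45 days from 10 October 2003 (when the draft resolution is circulated) are 25 October 2003 and 24 November 2003 respectively; done 22 November 2003, which is between those dates.
Step 3 — must wait 20 days from 10 October 2003 (when the draft resolution is circulated), so not before 30 October 2003; done 25 November 2003 — permitted.
Step 4 — must wait 22 days from 25 November 2003 (when the information statement is filed), so not before 17 December 2003; done 29 December 2003 — permitted.
Step 5 — counting 47 days from 9 January 2004 (end of the 11-day review period, which began when the proxy materials are mailed on 29 December 2003) gives a deadline of 25 February 2004; 11 January 2004 is within that limit.
Step 6 — 17 and 38 days from 22 January 2004 (end of the 11-day objection period, which began when the special meeting is convened on 11 January 2004) are 8 February 2004 and 29 February 2004 respectively; done 26 February 2004 — within the window.
Step 7 — must wait 8 days from 26 February 2004 (when the certificate of approval is filed), so not before 5 March 2004; 9 March 2004 is on or after that date.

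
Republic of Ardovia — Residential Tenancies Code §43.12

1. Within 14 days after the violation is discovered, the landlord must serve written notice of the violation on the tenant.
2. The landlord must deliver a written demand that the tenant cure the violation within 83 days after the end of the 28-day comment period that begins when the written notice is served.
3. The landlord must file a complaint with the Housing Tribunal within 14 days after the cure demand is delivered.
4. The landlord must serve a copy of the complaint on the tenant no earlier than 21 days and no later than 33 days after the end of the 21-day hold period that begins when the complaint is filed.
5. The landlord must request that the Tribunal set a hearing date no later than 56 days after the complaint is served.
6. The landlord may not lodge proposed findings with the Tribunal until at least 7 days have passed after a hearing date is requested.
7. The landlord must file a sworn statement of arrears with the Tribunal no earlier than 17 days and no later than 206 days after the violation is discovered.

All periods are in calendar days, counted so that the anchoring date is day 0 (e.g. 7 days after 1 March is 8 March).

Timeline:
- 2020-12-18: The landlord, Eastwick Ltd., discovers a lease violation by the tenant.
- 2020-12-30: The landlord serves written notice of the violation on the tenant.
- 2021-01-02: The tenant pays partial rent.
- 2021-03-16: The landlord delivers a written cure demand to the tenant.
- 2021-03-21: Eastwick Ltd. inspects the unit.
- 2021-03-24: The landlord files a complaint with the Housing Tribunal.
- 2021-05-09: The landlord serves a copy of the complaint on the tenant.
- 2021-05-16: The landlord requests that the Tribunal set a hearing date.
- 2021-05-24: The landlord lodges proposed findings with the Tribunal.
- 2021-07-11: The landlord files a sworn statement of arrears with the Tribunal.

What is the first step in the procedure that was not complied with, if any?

Step 1: 14 days after 2020-12-18 (when the violation is discovered) is 2021-01-01; 2020-12-30 is within that limit.
Step 2: 83 days after 2021-01-27 (end of the 28-day comment period, which began when the written notice is served on 2020-12-30) is 2021-04-20; done 2021-03-16 — timely.
Step 3: 14 days after 2021-03-16 (when the cure demand is delivered) is 2021-03-30; completed 2021-03-24, before the deadline.
Step 4: the window is 21–33 days after 2021-04-14 (end of the 21-day hold period, which began when the complaint is filed on 2021-03-24), so 2021-05-05 through 2021-05-17; done 2021-05-09 — within the window.
Step 5: 56 days after 2021-05-09 (when the complaint is served) is 2021-07-04; 2021-05-16 is within that limit.
Step 6: the earliest permitted date is 7 days after 2021-05-16 (when a hearing date is requested), i.e. 2021-05-23; done 2021-05-24 — permitted.
Step 7: the window is 17–206 days after 2020-12-18 (when the violation is discovered), so 2021-01-04 through 2021-07-12; done 2021-07-11, which is between those dates.

None — every step was satisfied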